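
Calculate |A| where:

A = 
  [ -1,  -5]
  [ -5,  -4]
For a 2×2 matrix, det = ad - bc = (-1)(-4) - (-5)(-5) = -21

det(A) = -21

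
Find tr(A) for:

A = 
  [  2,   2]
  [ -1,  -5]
-3

tr(A) = 2 + -5 = -3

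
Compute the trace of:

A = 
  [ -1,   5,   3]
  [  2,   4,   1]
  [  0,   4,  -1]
2

tr(A) = -1 + 4 + -1 = 2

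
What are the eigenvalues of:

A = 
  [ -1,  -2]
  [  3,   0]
λ = (-1 + i√23)/2, (-1 - i√23)/2  (≈ -0.5 + 2.398i, -0.5 - 2.398i)

tr(A) = -1, det(A) = 6
Characteristic polynomial: λ² - tr(A)λ + det(A) = λ² + λ + 6
λ² + λ + 6 = 0  ⇒  λ = (-1 ± √((1)² - 4·(6)))/2 = (-1 ± √(-23))/2
  = (-1 + i√23)/2,  (-1 - i√23)/2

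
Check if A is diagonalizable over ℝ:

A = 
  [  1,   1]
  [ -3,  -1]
No

tr(A) = 0, det(A) = 2
Characteristic polynomial: λ² - tr(A)λ + det(A) = λ² + 2
λ² + 2 = 0  ⇒  λ = (0 ± √((0)² - 4·(2)))/2 = (0 ± √(-8))/2
  = i√2,  -i√2
Eigenvalues: i√2, -i√2  (≈ 0 + 1.414i, 0 - 1.414i)
Has complex eigenvalues (not diagonalizable over ℝ).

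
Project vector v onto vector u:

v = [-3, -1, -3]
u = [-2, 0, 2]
v·u = (-3)(-2) + (-1)(0) + (-3)(2) = 0
u·u = (-2)² + (0)² + (2)² = 8
proj_u(v) = (v·u / u·u) × u = (0/8) × u = (0) × u

proj_u(v) = [0, 0, 0]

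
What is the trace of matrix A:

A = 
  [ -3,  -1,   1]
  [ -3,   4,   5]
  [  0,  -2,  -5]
-4

tr(A) = -3 + 4 + -5 = -4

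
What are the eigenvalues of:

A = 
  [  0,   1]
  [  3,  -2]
λ = 1, -3

tr(A) = -2, det(A) = -3
Characteristic polynomial: λ² - tr(A)λ + det(A) = λ² + 2λ - 3
λ² + 2λ - 3 = (λ + 3)(λ - 1)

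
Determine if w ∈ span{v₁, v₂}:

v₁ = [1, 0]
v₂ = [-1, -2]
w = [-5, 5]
Yes

Form the augmented matrix and row-reduce:
[v₁|v₂|w] = 
  [  1,  -1,  -5]
  [  0,  -2,   5]
(already in echelon form — no row operations needed)

No row of the form [0 0 | nonzero], so the system is consistent. Back-substitution gives c₁ = -15/2, c₂ = -5/2: w = (-15/2)·v₁ + (-5/2)·v₂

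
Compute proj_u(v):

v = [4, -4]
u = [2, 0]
v·u = (4)(2) + (-4)(0) = 8
u·u = (2)² + (0)² = 4
proj_u(v) = (v·u / u·u) × u = (8/4) × u = (2) × u

proj_u(v) = [4, 0]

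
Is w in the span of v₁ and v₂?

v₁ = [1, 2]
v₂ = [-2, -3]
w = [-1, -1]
Yes

Form the augmented matrix and row-reduce:
[v₁|v₂|w] = 
  [  1,  -2,  -1]
  [  2,  -3,  -1]
R2 → R2 - (2)·R1
REF = 
  [  1,  -2,  -1]
  [  0,   1,   1]

No row of the form [0 0 | nonzero], so the system is consistent. Back-substitution gives c₁ = 1, c₂ = 1: w = (1)·v₁ + (1)·v₂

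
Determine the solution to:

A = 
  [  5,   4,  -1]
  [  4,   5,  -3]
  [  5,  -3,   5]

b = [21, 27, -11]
Row reduce the augmented matrix [A|b]:
R2 → R2 - (4/5)·R1
R3 → R3 - (1)·R1
R3 → R3 + (35/9)·R2
REF = 
  [    5,     4,    -1,    21]
  [    0,   9/5, -11/5,  51/5]
  [    0,     0, -23/9,  23/3]

Back-substitution:
x₃ = (23/3) / (-23/9) = -3
x₂ = (51/5 - (-11/5)(-3)) / (9/5) = 2
x₁ = (21 - (4)(2) - (-1)(-3)) / 5 = 2

x = [2, 2, -3]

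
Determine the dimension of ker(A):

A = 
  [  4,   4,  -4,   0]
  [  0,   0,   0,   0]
nullity(A) = 3

Row reduce:
(no row operations needed)
REF = 
  [  4,   4,  -4,   0]
  [  0,   0,   0,   0]
Pivot columns: 1 → 1 pivot.
rank(A) = 1, so nullity(A) = 4 - 1 = 3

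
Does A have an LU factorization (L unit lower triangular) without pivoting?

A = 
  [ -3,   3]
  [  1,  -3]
Yes.
A[1,1] = -3 ≠ 0, so Gaussian elimination proceeds without a row swap: multiplier ℓ₂₁ = (1)/(-3) = -1/3, and U[2,2] = -3 - (-1/3)(3) = -2.
L = 
  [   1,    0]
  [-1/3,    1]
U = 
  [ -3,   3]
  [  0,  -2]
Check row 2 of LU: [(-1/3)(-3), (-1/3)(3) + (-2)] = [1, -3] = row 2 of A ✓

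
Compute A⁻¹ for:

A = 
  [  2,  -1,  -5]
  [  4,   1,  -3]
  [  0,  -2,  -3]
det(A) = (2)·((1)(-3) - (-3)(-2)) - (-1)·((4)(-3) - (-3)(0)) + (-5)·((4)(-2) - (1)(0))
  = (2)(-9) - (-1)(-12) + (-5)(-8)
  = 10
det(A) = 10 ≠ 0, so A is invertible.

Cofactors Cᵢⱼ = (-1)ⁱ⁺ʲ·Mᵢⱼ:
C = 
  [ -9,  12,  -8]
  [  7,  -6,   4]
  [  8, -14,   6]

adj(A) = Cᵀ:
adj(A) = 
  [ -9,   7,   8]
  [ 12,  -6, -14]
  [ -8,   4,   6]

A⁻¹ = (1/10) · adj(A):
A⁻¹ = 
  [-9/10,  7/10,   4/5]
  [  6/5,  -3/5,  -7/5]
  [ -4/5,   2/5,   3/5]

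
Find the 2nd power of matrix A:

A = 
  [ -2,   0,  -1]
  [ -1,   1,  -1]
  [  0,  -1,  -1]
A² = A·A:
A²[1,1] = (-2)(-2) + (0)(-1) + (-1)(0) = 4
A²[1,2] = (-2)(0) + (0)(1) + (-1)(-1) = 1
A²[1,3] = (-2)(-1) + (0)(-1) + (-1)(-1) = 3
A²[2,1] = (-1)(-2) + (1)(-1) + (-1)(0) = 1
A²[2,2] = (-1)(0) + (1)(1) + (-1)(-1) = 2
A²[2,3] = (-1)(-1) + (1)(-1) + (-1)(-1) = 1
A²[3,1] = (0)(-2) + (-1)(-1) + (-1)(0) = 1
A²[3,2] = (0)(0) + (-1)(1) + (-1)(-1) = 0
A²[3,3] = (0)(-1) + (-1)(-1) + (-1)(-1) = 2
A² = 
  [  4,   1,   3]
  [  1,   2,   1]
  [  1,   0,   2]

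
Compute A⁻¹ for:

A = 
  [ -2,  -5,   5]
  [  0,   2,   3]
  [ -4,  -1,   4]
det(A) = (-2)·((2)(4) - (3)(-1)) - (-5)·((0)(4) - (3)(-4)) + (5)·((0)(-1) - (2)(-4))
  = (-2)(11) - (-5)(12) + (5)(8)
  = 78
det(A) = 78 ≠ 0, so A is invertible.

Cofactors Cᵢⱼ = (-1)ⁱ⁺ʲ·Mᵢⱼ:
C = 
  [ 11, -12,   8]
  [ 15,  12,  18]
  [-25,   6,  -4]

adj(A) = Cᵀ:
adj(A) = 
  [ 11,  15, -25]
  [-12,  12,   6]
  [  8,  18,  -4]

A⁻¹ = (1/78) · adj(A):
A⁻¹ = 
  [ 11/78,   5/26, -25/78]
  [ -2/13,   2/13,   1/13]
  [  4/39,   3/13,  -2/39]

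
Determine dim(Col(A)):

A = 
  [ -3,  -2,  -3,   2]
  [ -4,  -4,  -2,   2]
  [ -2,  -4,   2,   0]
dim(Col(A)) = 2

Row reduce:
R2 → R2 - (4/3)·R1
R3 → R3 - (2/3)·R1
R3 → R3 - (2)·R2
REF = 
  [  -3,   -2,   -3,    2]
  [   0, -4/3,    2, -2/3]
  [   0,    0,    0,    0]
Pivot columns: 1, 2 → 2 pivots.
dim(Col(A)) = number of pivot columns = 2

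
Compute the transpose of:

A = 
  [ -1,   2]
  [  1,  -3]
Aᵀ = 
  [ -1,   1]
  [  2,  -3]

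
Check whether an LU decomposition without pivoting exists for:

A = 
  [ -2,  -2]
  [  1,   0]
Yes.
A[1,1] = -2 ≠ 0, so Gaussian elimination proceeds without a row swap: multiplier ℓ₂₁ = (1)/(-2) = -1/2, and U[2,2] = 0 - (-1/2)(-2) = -1.
L = 
  [   1,    0]
  [-1/2,    1]
U = 
  [ -2,  -2]
  [  0,  -1]
Check row 2 of LU: [(-1/2)(-2), (-1/2)(-2) + (-1)] = [1, 0] = row 2 of A ✓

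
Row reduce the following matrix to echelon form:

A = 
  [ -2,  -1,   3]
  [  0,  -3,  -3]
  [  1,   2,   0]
Row operations:
R3 → R3 + (1/2)·R1
R3 → R3 + (1/2)·R2

Resulting echelon form:
REF = 
  [ -2,  -1,   3]
  [  0,  -3,  -3]
  [  0,   0,   0]

Rank = 2 (number of non-zero pivot rows).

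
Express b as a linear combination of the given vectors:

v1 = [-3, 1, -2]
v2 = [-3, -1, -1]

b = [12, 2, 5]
c1 = -1, c2 = -3

b = -1·v1 + -3·v2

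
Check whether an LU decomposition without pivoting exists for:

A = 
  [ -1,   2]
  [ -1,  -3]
Yes.
A[1,1] = -1 ≠ 0, so Gaussian elimination proceeds without a row swap: multiplier ℓ₂₁ = (-1)/(-1) = 1, and U[2,2] = -3 - (1)(2) = -5.
L = 
  [  1,   0]
  [  1,   1]
U = 
  [ -1,   2]
  [  0,  -5]
Check row 2 of LU: [(1)(-1), (1)(2) + (-5)] = [-1, -3] = row 2 of A ✓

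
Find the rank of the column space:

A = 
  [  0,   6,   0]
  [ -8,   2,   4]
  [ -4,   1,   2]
Row reduce:
Swap R1 ↔ R2
R3 → R3 - (1/2)·R1
REF = 
  [ -8,   2,   4]
  [  0,   6,   0]
  [  0,   0,   0]
Pivot columns: 1, 2 → 2 pivots.
dim(Col(A)) = number of pivot columns = 2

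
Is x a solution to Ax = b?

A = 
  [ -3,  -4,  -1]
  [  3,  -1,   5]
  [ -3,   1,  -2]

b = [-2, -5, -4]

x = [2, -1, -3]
No

Ax = [1, -8, -1] ≠ b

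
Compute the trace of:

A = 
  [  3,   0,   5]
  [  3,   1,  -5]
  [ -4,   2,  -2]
2

tr(A) = 3 + 1 + -2 = 2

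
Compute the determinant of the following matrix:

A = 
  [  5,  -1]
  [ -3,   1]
For a 2×2 matrix, det = ad - bc = (5)(1) - (-1)(-3) = 2

det(A) = 2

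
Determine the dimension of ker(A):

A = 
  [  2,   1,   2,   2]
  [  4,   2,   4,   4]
nullity(A) = 3

Row reduce:
R2 → R2 - (2)·R1
REF = 
  [  2,   1,   2,   2]
  [  0,   0,   0,   0]
Pivot columns: 1 → 1 pivot.
rank(A) = 1, so nullity(A) = 4 - 1 = 3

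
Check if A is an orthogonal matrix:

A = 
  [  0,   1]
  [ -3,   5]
No

AᵀA = 
  [  9, -15]
  [-15,  26]
≠ I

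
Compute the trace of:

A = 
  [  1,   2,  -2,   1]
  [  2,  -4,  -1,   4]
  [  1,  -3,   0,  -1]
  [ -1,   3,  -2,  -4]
-7

tr(A) = 1 + -4 + 0 + -4 = -7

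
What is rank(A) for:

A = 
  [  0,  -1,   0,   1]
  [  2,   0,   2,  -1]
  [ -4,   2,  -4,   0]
Row reduce:
Swap R1 ↔ R2
R3 → R3 + (2)·R1
R3 → R3 + (2)·R2
REF = 
  [  2,   0,   2,  -1]
  [  0,  -1,   0,   1]
  [  0,   0,   0,   0]
Pivot columns: 1, 2 → 2 pivots.

rank(A) = 2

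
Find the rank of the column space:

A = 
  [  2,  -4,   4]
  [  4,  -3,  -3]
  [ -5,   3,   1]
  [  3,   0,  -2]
Row reduce:
R2 → R2 - (2)·R1
R3 → R3 + (5/2)·R1
R4 → R4 - (3/2)·R1
R3 → R3 + (7/5)·R2
R4 → R4 - (6/5)·R2
R4 → R4 + (13/11)·R3
REF = 
  [    2,    -4,     4]
  [    0,     5,   -11]
  [    0,     0, -22/5]
  [    0,     0,     0]
Pivot columns: 1, 2, 3 → 3 pivots.
dim(Col(A)) = number of pivot columns = 3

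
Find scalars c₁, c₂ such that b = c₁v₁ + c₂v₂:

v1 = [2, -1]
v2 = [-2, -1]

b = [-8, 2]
c1 = -3, c2 = 1

b = -3·v1 + 1·v2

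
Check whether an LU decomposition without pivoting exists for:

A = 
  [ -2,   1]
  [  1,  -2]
Yes.
A[1,1] = -2 ≠ 0, so Gaussian elimination proceeds without a row swap: multiplier ℓ₂₁ = (1)/(-2) = -1/2, and U[2,2] = -2 - (-1/2)(1) = -3/2.
L = 
  [   1,    0]
  [-1/2,    1]
U = 
  [  -2,    1]
  [   0, -3/2]
Check row 2 of LU: [(-1/2)(-2), (-1/2)(1) + (-3/2)] = [1, -2] = row 2 of A ✓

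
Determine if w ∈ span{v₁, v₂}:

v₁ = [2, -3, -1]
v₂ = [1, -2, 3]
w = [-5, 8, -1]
Yes

Form the augmented matrix and row-reduce:
[v₁|v₂|w] = 
  [  2,   1,  -5]
  [ -3,  -2,   8]
  [ -1,   3,  -1]
R2 → R2 + (3/2)·R1
R3 → R3 + (1/2)·R1
R3 → R3 + (7)·R2
REF = 
  [   2,    1,   -5]
  [   0, -1/2,  1/2]
  [   0,    0,    0]

No row of the form [0 0 | nonzero], so the system is consistent. Back-substitution gives c₁ = -2, c₂ = -1: w = (-2)·v₁ + (-1)·v₂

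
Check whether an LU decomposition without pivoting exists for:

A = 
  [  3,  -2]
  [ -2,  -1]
Yes.
A[1,1] = 3 ≠ 0, so Gaussian elimination proceeds without a row swap: multiplier ℓ₂₁ = (-2)/(3) = -2/3, and U[2,2] = -1 - (-2/3)(-2) = -7/3.
L = 
  [   1,    0]
  [-2/3,    1]
U = 
  [   3,   -2]
  [   0, -7/3]
Check row 2 of LU: [(-2/3)(3), (-2/3)(-2) + (-7/3)] = [-2, -1] = row 2 of A ✓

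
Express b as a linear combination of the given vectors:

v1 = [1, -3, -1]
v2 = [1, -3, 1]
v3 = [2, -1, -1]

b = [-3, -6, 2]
c1 = 2, c2 = 1, c3 = -3

b = 2·v1 + 1·v2 + -3·v3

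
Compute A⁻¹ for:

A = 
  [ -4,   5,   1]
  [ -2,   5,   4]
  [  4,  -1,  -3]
det(A) = (-4)·((5)(-3) - (4)(-1)) - (5)·((-2)(-3) - (4)(4)) + (1)·((-2)(-1) - (5)(4))
  = (-4)(-11) - (5)(-10) + (1)(-18)
  = 76
det(A) = 76 ≠ 0, so A is invertible.

Cofactors Cᵢⱼ = (-1)ⁱ⁺ʲ·Mᵢⱼ:
C = 
  [-11,  10, -18]
  [ 14,   8,  16]
  [ 15,  14, -10]

adj(A) = Cᵀ:
adj(A) = 
  [-11,  14,  15]
  [ 10,   8,  14]
  [-18,  16, -10]

A⁻¹ = (1/76) · adj(A):
A⁻¹ = 
  [-11/76,   7/38,  15/76]
  [  5/38,   2/19,   7/38]
  [ -9/38,   4/19,  -5/38]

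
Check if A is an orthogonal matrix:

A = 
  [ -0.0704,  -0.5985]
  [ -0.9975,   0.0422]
No

AᵀA = 
  [  1,   0]
  [  0,   0.3600]
≠ I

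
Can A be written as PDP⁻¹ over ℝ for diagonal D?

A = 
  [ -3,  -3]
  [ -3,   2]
Yes

tr(A) = -1, det(A) = -15
Characteristic polynomial: λ² - tr(A)λ + det(A) = λ² + λ - 15
λ² + λ - 15 = 0  ⇒  λ = (-1 ± √((1)² - 4·(-15)))/2 = (-1 ± √(61))/2
  = (-1 + √61)/2,  (-1 - √61)/2
Eigenvalues: (-1 + √61)/2, (-1 - √61)/2  (≈ 3.405, -4.405)
The two irrational eigenvalues are distinct (simple), so each has alg. mult. = geom. mult. = 1.
Sum of geometric multiplicities equals n, so A has n independent eigenvectors.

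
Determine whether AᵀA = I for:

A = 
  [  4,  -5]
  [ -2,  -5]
No

AᵀA = 
  [ 20, -10]
  [-10,  50]
≠ I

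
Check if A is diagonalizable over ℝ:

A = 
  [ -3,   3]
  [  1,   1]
Yes

tr(A) = -2, det(A) = -6
Characteristic polynomial: λ² - tr(A)λ + det(A) = λ² + 2λ - 6
λ² + 2λ - 6 = 0  ⇒  λ = (-2 ± √((2)² - 4·(-6)))/2 = (-2 ± √(28))/2
  = -1 + √7,  -1 - √7
Eigenvalues: -1 + √7, -1 - √7  (≈ 1.646, -3.646)
The two irrational eigenvalues are distinct (simple), so each has alg. mult. = geom. mult. = 1.
Sum of geometric multiplicities equals n, so A has n independent eigenvectors.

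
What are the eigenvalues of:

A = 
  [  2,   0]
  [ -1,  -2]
λ = 2, -2

tr(A) = 0, det(A) = -4
Characteristic polynomial: λ² - tr(A)λ + det(A) = λ² - 4
λ² - 4 = (λ + 2)(λ - 2)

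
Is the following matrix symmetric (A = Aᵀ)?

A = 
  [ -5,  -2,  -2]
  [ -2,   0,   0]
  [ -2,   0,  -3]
Yes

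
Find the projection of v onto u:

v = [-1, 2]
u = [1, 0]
proj_u(v) = [-1, 0]

v·u = (-1)(1) + (2)(0) = -1
u·u = (1)² + (0)² = 1
proj_u(v) = (v·u / u·u) × u = (-1/1) × u = (-1) × u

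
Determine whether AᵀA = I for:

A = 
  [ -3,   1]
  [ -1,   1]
No

AᵀA = 
  [ 10,  -4]
  [ -4,   2]
≠ I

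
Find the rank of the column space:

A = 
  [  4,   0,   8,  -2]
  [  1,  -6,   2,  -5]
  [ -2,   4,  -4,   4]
dim(Col(A)) = 2

Row reduce:
R2 → R2 - (1/4)·R1
R3 → R3 + (1/2)·R1
R3 → R3 + (2/3)·R2
REF = 
  [   4,    0,    8,   -2]
  [   0,   -6,    0, -9/2]
  [   0,    0,    0,    0]
Pivot columns: 1, 2 → 2 pivots.
dim(Col(A)) = number of pivot columns = 2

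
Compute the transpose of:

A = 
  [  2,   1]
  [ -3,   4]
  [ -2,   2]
Aᵀ = 
  [  2,  -3,  -2]
  [  1,   4,   2]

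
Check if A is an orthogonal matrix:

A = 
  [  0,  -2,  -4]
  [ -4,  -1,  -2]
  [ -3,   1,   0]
No

AᵀA = 
  [ 25,   1,   8]
  [  1,   6,  10]
  [  8,  10,  20]
≠ I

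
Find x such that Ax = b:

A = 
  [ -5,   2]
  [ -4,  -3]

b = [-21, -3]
x = [3, -3]

Row reduce the augmented matrix [A|b]:
R2 → R2 - (4/5)·R1
REF = 
  [   -5,     2,   -21]
  [    0, -23/5,  69/5]

Back-substitution:
x₂ = (69/5) / (-23/5) = -3
x₁ = (-21 - (2)(-3)) / (-5) = 3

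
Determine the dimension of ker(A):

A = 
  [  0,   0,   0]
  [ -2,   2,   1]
nullity(A) = 2

Row reduce:
Swap R1 ↔ R2
REF = 
  [ -2,   2,   1]
  [  0,   0,   0]
Pivot columns: 1 → 1 pivot.
rank(A) = 1, so nullity(A) = 3 - 1 = 2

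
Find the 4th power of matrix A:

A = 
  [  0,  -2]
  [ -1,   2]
A^4 = 
  [ 12, -32]
  [-16,  44]

A² = A·A:
A²[1,1] = (0)(0) + (-2)(-1) = 2
A²[1,2] = (0)(-2) + (-2)(2) = -4
A²[2,1] = (-1)(0) + (2)(-1) = -2
A²[2,2] = (-1)(-2) + (2)(2) = 6
A² = 
  [  2,  -4]
  [ -2,   6]

A^3 = A^2·A:
A^3[1,1] = (2)(0) + (-4)(-1) = 4
A^3[1,2] = (2)(-2) + (-4)(2) = -12
A^3[2,1] = (-2)(0) + (6)(-1) = -6
A^3[2,2] = (-2)(-2) + (6)(2) = 16
A^3 = 
  [  4, -12]
  [ -6,  16]

A^4 = A^3·A:
A^4[1,1] = (4)(0) + (-12)(-1) = 12
A^4[1,2] = (4)(-2) + (-12)(2) = -32
A^4[2,1] = (-6)(0) + (16)(-1) = -16
A^4[2,2] = (-6)(-2) + (16)(2) = 44
A^4 = 
  [ 12, -32]
  [-16,  44]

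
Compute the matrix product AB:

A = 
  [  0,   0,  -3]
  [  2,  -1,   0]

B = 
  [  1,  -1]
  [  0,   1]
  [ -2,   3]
A is 2×3 and B is 3×2, so AB is 2×2. Each entry is (row of A)·(column of B):
AB[1,1] = (0)(1) + (0)(0) + (-3)(-2) = 6
AB[1,2] = (0)(-1) + (0)(1) + (-3)(3) = -9
AB[2,1] = (2)(1) + (-1)(0) + (0)(-2) = 2
AB[2,2] = (2)(-1) + (-1)(1) + (0)(3) = -3

AB = 
  [  6,  -9]
  [  2,  -3]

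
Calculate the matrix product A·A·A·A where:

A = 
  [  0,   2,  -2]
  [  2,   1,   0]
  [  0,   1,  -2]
A² = A·A:
A²[1,1] = (0)(0) + (2)(2) + (-2)(0) = 4
A²[1,2] = (0)(2) + (2)(1) + (-2)(1) = 0
A²[1,3] = (0)(-2) + (2)(0) + (-2)(-2) = 4
A²[2,1] = (2)(0) + (1)(2) + (0)(0) = 2
A²[2,2] = (2)(2) + (1)(1) + (0)(1) = 5
A²[2,3] = (2)(-2) + (1)(0) + (0)(-2) = -4
A²[3,1] = (0)(0) + (1)(2) + (-2)(0) = 2
A²[3,2] = (0)(2) + (1)(1) + (-2)(1) = -1
A²[3,3] = (0)(-2) + (1)(0) + (-2)(-2) = 4
A² = 
  [  4,   0,   4]
  [  2,   5,  -4]
  [  2,  -1,   4]

A^3 = A^2·A:
A^3[1,1] = (4)(0) + (0)(2) + (4)(0) = 0
A^3[1,2] = (4)(2) + (0)(1) + (4)(1) = 12
A^3[1,3] = (4)(-2) + (0)(0) + (4)(-2) = -16
A^3[2,1] = (2)(0) + (5)(2) + (-4)(0) = 10
A^3[2,2] = (2)(2) + (5)(1) + (-4)(1) = 5
A^3[2,3] = (2)(-2) + (5)(0) + (-4)(-2) = 4
A^3[3,1] = (2)(0) + (-1)(2) + (4)(0) = -2
A^3[3,2] = (2)(2) + (-1)(1) + (4)(1) = 7
A^3[3,3] = (2)(-2) + (-1)(0) + (4)(-2) = -12
A^3 = 
  [  0,  12, -16]
  [ 10,   5,   4]
  [ -2,   7, -12]

A^4 = A^3·A:
A^4[1,1] = (0)(0) + (12)(2) + (-16)(0) = 24
A^4[1,2] = (0)(2) + (12)(1) + (-16)(1) = -4
A^4[1,3] = (0)(-2) + (12)(0) + (-16)(-2) = 32
A^4[2,1] = (10)(0) + (5)(2) + (4)(0) = 10
A^4[2,2] = (10)(2) + (5)(1) + (4)(1) = 29
A^4[2,3] = (10)(-2) + (5)(0) + (4)(-2) = -28
A^4[3,1] = (-2)(0) + (7)(2) + (-12)(0) = 14
A^4[3,2] = (-2)(2) + (7)(1) + (-12)(1) = -9
A^4[3,3] = (-2)(-2) + (7)(0) + (-12)(-2) = 28
A^4 = 
  [ 24,  -4,  32]
  [ 10,  29, -28]
  [ 14,  -9,  28]

Therefore
A^4 = 
  [ 24,  -4,  32]
  [ 10,  29, -28]
  [ 14,  -9,  28]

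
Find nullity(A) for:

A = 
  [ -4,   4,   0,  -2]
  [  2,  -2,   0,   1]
nullity(A) = 3

Row reduce:
R2 → R2 + (1/2)·R1
REF = 
  [ -4,   4,   0,  -2]
  [  0,   0,   0,   0]
Pivot columns: 1 → 1 pivot.
rank(A) = 1, so nullity(A) = 4 - 1 = 3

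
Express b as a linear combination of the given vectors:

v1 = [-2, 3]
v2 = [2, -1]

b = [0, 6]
c1 = 3, c2 = 3

b = 3·v1 + 3·v2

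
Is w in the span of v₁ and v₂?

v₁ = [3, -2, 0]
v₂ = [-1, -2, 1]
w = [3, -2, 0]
Yes

Form the augmented matrix and row-reduce:
[v₁|v₂|w] = 
  [  3,  -1,   3]
  [ -2,  -2,  -2]
  [  0,   1,   0]
R2 → R2 + (2/3)·R1
R3 → R3 + (3/8)·R2
REF = 
  [   3,   -1,    3]
  [   0, -8/3,    0]
  [   0,    0,    0]

No row of the form [0 0 | nonzero], so the system is consistent. Back-substitution gives c₁ = 1, c₂ = 0: w = (1)·v₁ + (0)·v₂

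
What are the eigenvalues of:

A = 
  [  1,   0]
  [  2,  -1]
λ = 1, -1

tr(A) = 0, det(A) = -1
Characteristic polynomial: λ² - tr(A)λ + det(A) = λ² - 1
λ² - 1 = (λ + 1)(λ - 1)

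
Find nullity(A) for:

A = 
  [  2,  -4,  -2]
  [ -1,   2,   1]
nullity(A) = 2

Row reduce:
R2 → R2 + (1/2)·R1
REF = 
  [  2,  -4,  -2]
  [  0,   0,   0]
Pivot columns: 1 → 1 pivot.
rank(A) = 1, so nullity(A) = 3 - 1 = 2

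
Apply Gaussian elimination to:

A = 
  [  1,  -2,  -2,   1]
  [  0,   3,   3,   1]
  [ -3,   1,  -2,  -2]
Row operations:
R3 → R3 + (3)·R1
R3 → R3 + (5/3)·R2

Resulting echelon form:
REF = 
  [  1,  -2,  -2,   1]
  [  0,   3,   3,   1]
  [  0,   0,  -3, 8/3]

Rank = 3 (number of non-zero pivot rows).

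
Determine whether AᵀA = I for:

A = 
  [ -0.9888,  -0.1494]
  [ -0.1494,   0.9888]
Yes

AᵀA = 
  [  1,   0]
  [  0,   1]
≈ I (equal to I up to the 4-dp rounding of the entries)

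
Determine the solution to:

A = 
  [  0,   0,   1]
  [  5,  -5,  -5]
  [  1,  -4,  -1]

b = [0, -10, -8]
x = [0, 2, 0]

Row reduce the augmented matrix [A|b]:
Swap R1 ↔ R2
R3 → R3 - (1/5)·R1
Swap R2 ↔ R3
REF = 
  [  5,  -5,  -5, -10]
  [  0,  -3,   0,  -6]
  [  0,   0,   1,   0]

Back-substitution:
x₃ = 0 / 1 = 0
x₂ = (-6 - (0)(0)) / (-3) = 2
x₁ = (-10 - (-5)(2) - (-5)(0)) / 5 = 0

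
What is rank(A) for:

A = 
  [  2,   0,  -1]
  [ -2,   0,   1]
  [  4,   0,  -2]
Row reduce:
R2 → R2 + (1)·R1
R3 → R3 - (2)·R1
REF = 
  [  2,   0,  -1]
  [  0,   0,   0]
  [  0,   0,   0]
Pivot columns: 1 → 1 pivot.

rank(A) = 1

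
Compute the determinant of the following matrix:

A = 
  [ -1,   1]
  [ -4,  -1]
5

For a 2×2 matrix, det = ad - bc = (-1)(-1) - (1)(-4) = 5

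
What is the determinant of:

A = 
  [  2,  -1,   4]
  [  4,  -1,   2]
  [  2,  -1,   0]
Cofactor expansion along row 1:
det(A) = (2)·((-1)(0) - (2)(-1)) - (-1)·((4)(0) - (2)(2)) + (4)·((4)(-1) - (-1)(2))
  = (2)(2) - (-1)(-4) + (4)(-2)
  = -8

det(A) = -8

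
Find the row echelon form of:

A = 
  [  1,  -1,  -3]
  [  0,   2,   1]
Row operations:
No row operations needed (already in echelon form).

Resulting echelon form:
REF = 
  [  1,  -1,  -3]
  [  0,   2,   1]

Rank = 2 (number of non-zero pivot rows).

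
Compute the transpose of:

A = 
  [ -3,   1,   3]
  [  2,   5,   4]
Aᵀ = 
  [ -3,   2]
  [  1,   5]
  [  3,   4]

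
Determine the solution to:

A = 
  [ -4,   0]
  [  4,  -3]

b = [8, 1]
x = [-2, -3]

Row reduce the augmented matrix [A|b]:
R2 → R2 + (1)·R1
REF = 
  [ -4,   0,   8]
  [  0,  -3,   9]

Back-substitution:
x₂ = 9 / (-3) = -3
x₁ = (8 - (0)(-3)) / (-4) = -2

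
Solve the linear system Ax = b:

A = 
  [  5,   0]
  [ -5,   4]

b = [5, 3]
Row reduce the augmented matrix [A|b]:
R2 → R2 + (1)·R1
REF = 
  [  5,   0,   5]
  [  0,   4,   8]

Back-substitution:
x₂ = 8 / 4 = 2
x₁ = (5 - (0)(2)) / 5 = 1

x = [1, 2]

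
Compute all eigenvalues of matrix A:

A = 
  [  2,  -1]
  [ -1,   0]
tr(A) = 2, det(A) = -1
Characteristic polynomial: λ² - tr(A)λ + det(A) = λ² - 2λ - 1
λ² - 2λ - 1 = 0  ⇒  λ = (2 ± √((-2)² - 4·(-1)))/2 = (2 ± √(8))/2
  = 1 + √2,  1 - √2

λ = 1 + √2, 1 - √2  (≈ 2.414, -0.4142)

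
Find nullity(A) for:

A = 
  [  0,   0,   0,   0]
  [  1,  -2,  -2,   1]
nullity(A) = 3

Row reduce:
Swap R1 ↔ R2
REF = 
  [  1,  -2,  -2,   1]
  [  0,   0,   0,   0]
Pivot columns: 1 → 1 pivot.
rank(A) = 1, so nullity(A) = 4 - 1 = 3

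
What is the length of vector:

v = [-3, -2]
3.606

||v||₂ = √((-3)² + (-2)²) = √13 = 3.606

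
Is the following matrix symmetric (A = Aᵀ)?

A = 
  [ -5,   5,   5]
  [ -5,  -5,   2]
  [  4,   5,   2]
No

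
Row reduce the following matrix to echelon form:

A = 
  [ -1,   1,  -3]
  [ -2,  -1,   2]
Row operations:
R2 → R2 - (2)·R1

Resulting echelon form:
REF = 
  [ -1,   1,  -3]
  [  0,  -3,   8]

Rank = 2 (number of non-zero pivot rows).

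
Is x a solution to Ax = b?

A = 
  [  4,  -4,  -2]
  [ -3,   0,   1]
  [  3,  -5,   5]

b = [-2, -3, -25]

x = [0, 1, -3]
No

Ax = [2, -3, -20] ≠ b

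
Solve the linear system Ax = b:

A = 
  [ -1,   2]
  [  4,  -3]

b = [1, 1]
Row reduce the augmented matrix [A|b]:
R2 → R2 + (4)·R1
REF = 
  [ -1,   2,   1]
  [  0,   5,   5]

Back-substitution:
x₂ = 5 / 5 = 1
x₁ = (1 - (2)(1)) / (-1) = 1

x = [1, 1]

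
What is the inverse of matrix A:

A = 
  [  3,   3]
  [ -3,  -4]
det(A) = (3)(-4) - (3)(-3) = -3
For a 2×2 matrix, A⁻¹ = (1/det(A)) · [[d, -b], [-c, a]]
    = (-1/3) · [[-4, -3], [3, 3]]

A⁻¹ = 
  [4/3,   1]
  [ -1,  -1]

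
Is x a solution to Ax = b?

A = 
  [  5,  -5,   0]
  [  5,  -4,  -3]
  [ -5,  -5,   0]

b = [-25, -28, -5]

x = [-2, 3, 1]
No

Ax = [-25, -25, -5] ≠ b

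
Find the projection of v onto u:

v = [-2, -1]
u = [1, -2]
v·u = (-2)(1) + (-1)(-2) = 0
u·u = (1)² + (-2)² = 5
proj_u(v) = (v·u / u·u) × u = (0/5) × u = (0) × u

proj_u(v) = [0, 0]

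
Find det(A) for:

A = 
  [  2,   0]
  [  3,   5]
For a 2×2 matrix, det = ad - bc = (2)(5) - (0)(3) = 10

det(A) = 10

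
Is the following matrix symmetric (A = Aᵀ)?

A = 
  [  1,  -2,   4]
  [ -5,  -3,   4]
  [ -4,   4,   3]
No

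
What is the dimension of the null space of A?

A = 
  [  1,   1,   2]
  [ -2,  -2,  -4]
nullity(A) = 2

Row reduce:
R2 → R2 + (2)·R1
REF = 
  [  1,   1,   2]
  [  0,   0,   0]
Pivot columns: 1 → 1 pivot.
rank(A) = 1, so nullity(A) = 3 - 1 = 2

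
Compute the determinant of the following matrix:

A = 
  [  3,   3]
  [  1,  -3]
-12

For a 2×2 matrix, det = ad - bc = (3)(-3) - (3)(1) = -12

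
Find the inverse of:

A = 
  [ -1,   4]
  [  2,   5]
det(A) = (-1)(5) - (4)(2) = -13
For a 2×2 matrix, A⁻¹ = (1/det(A)) · [[d, -b], [-c, a]]
    = (-1/13) · [[5, -4], [-2, -1]]

A⁻¹ = 
  [-5/13,  4/13]
  [ 2/13,  1/13]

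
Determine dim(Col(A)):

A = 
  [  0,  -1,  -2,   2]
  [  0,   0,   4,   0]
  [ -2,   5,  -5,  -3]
Row reduce:
Swap R1 ↔ R3
Swap R2 ↔ R3
REF = 
  [ -2,   5,  -5,  -3]
  [  0,  -1,  -2,   2]
  [  0,   0,   4,   0]
Pivot columns: 1, 2, 3 → 3 pivots.
dim(Col(A)) = number of pivot columns = 3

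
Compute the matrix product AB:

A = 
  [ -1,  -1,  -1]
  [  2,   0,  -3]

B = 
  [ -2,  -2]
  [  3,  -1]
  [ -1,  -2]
A is 2×3 and B is 3×2, so AB is 2×2. Each entry is (row of A)·(column of B):
AB[1,1] = (-1)(-2) + (-1)(3) + (-1)(-1) = 0
AB[1,2] = (-1)(-2) + (-1)(-1) + (-1)(-2) = 5
AB[2,1] = (2)(-2) + (0)(3) + (-3)(-1) = -1
AB[2,2] = (2)(-2) + (0)(-1) + (-3)(-2) = 2

AB = 
  [  0,   5]
  [ -1,   2]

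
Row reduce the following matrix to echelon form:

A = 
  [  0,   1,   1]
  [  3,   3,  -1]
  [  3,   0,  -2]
Row operations:
Swap R1 ↔ R2
R3 → R3 - (1)·R1
R3 → R3 + (3)·R2

Resulting echelon form:
REF = 
  [  3,   3,  -1]
  [  0,   1,   1]
  [  0,   0,   2]

Rank = 3 (number of non-zero pivot rows).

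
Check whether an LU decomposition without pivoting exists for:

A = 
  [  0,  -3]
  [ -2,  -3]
No.
A[1,1] = 0 but A[2,1] = -2 ≠ 0. Any LU with L unit lower triangular has (LU)[1,1] = U[1,1] and (LU)[2,1] = L[2,1]·U[1,1]; matching A forces U[1,1] = 0, which then forces (LU)[2,1] = 0 ≠ -2. A row swap (pivoting) is required.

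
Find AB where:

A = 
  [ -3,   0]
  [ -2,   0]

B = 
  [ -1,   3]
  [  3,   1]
AB = 
  [  3,  -9]
  [  2,  -6]

A is 2×2 and B is 2×2, so AB is 2×2. Each entry is (row of A)·(column of B):
AB[1,1] = (-3)(-1) + (0)(3) = 3
AB[1,2] = (-3)(3) + (0)(1) = -9
AB[2,1] = (-2)(-1) + (0)(3) = 2
AB[2,2] = (-2)(3) + (0)(1) = -6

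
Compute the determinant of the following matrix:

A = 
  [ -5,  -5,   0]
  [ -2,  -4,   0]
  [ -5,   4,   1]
10

Cofactor expansion along row 1:
det(A) = (-5)·((-4)(1) - (0)(4)) - (-5)·((-2)(1) - (0)(-5)) + (0)·((-2)(4) - (-4)(-5))
  = (-5)(-4) - (-5)(-2) + (0)(-28)
  = 10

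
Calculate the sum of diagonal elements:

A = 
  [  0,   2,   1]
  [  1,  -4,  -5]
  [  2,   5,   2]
-2

tr(A) = 0 + -4 + 2 = -2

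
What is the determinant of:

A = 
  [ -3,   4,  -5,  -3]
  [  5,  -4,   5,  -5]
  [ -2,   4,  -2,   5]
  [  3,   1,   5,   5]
Cofactor expansion along row 1: det(A) = a₁₁M₁₁ - a₁₂M₁₂ + a₁₃M₁₃ - a₁₄M₁₄

M₁₁ = det[[-4, 5, -5]; [4, -2, 5]; [1, 5, 5]]
  = (-4)·((-2)(5) - (5)(5)) - (5)·((4)(5) - (5)(1)) + (-5)·((4)(5) - (-2)(1))
  = (-4)(-35) - (5)(15) + (-5)(22)
  = -45
M₁₂ = det[[5, 5, -5]; [-2, -2, 5]; [3, 5, 5]]
  = (5)·((-2)(5) - (5)(5)) - (5)·((-2)(5) - (5)(3)) + (-5)·((-2)(5) - (-2)(3))
  = (5)(-35) - (5)(-25) + (-5)(-4)
  = -30
M₁₃ = det[[5, -4, -5]; [-2, 4, 5]; [3, 1, 5]]
  = (5)·((4)(5) - (5)(1)) - (-4)·((-2)(5) - (5)(3)) + (-5)·((-2)(1) - (4)(3))
  = (5)(15) - (-4)(-25) + (-5)(-14)
  = 45
M₁₄ = det[[5, -4, 5]; [-2, 4, -2]; [3, 1, 5]]
  = (5)·((4)(5) - (-2)(1)) - (-4)·((-2)(5) - (-2)(3)) + (5)·((-2)(1) - (4)(3))
  = (5)(22) - (-4)(-4) + (5)(-14)
  = 24

det(A) = (-3)(-45) - (4)(-30) + (-5)(45) - (-3)(24) = 102

det(A) = 102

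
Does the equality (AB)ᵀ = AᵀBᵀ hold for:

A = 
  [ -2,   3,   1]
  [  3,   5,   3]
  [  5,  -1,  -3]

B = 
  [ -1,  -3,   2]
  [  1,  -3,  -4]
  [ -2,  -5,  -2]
No

(AB)ᵀ = 
  [  3,  -4,   0]
  [ -8, -39,   3]
  [-18, -20,  20]

AᵀBᵀ = 
  [  3, -31, -21]
  [-20,  -8, -29]
  [-16,   4, -11]

The two matrices differ, so (AB)ᵀ ≠ AᵀBᵀ in general. The correct identity is (AB)ᵀ = BᵀAᵀ.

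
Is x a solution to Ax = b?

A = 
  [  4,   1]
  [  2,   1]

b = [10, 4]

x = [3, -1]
No

Ax = [11, 5] ≠ b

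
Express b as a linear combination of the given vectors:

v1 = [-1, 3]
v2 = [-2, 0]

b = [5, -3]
c1 = -1, c2 = -2

b = -1·v1 + -2·v2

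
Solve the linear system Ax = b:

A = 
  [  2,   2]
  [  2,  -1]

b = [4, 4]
Row reduce the augmented matrix [A|b]:
R2 → R2 - (1)·R1
REF = 
  [  2,   2,   4]
  [  0,  -3,   0]

Back-substitution:
x₂ = 0 / (-3) = 0
x₁ = (4 - (2)(0)) / 2 = 2

x = [2, 0]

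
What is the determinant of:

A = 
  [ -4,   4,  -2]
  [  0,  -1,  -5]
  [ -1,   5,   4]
Cofactor expansion along row 1:
det(A) = (-4)·((-1)(4) - (-5)(5)) - (4)·((0)(4) - (-5)(-1)) + (-2)·((0)(5) - (-1)(-1))
  = (-4)(21) - (4)(-5) + (-2)(-1)
  = -62

det(A) = -62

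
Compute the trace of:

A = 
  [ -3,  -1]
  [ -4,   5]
2

tr(A) = -3 + 5 = 2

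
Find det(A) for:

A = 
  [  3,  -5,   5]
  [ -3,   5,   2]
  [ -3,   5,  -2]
Cofactor expansion along row 1:
det(A) = (3)·((5)(-2) - (2)(5)) - (-5)·((-3)(-2) - (2)(-3)) + (5)·((-3)(5) - (5)(-3))
  = (3)(-20) - (-5)(12) + (5)(0)
  = 0

det(A) = 0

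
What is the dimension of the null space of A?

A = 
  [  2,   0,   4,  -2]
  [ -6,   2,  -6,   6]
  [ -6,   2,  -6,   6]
nullity(A) = 2

Row reduce:
R2 → R2 + (3)·R1
R3 → R3 + (3)·R1
R3 → R3 - (1)·R2
REF = 
  [  2,   0,   4,  -2]
  [  0,   2,   6,   0]
  [  0,   0,   0,   0]
Pivot columns: 1, 2 → 2 pivots.
rank(A) = 2, so nullity(A) = 4 - 2 = 2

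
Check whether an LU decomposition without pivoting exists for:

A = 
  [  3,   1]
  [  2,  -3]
Yes.
A[1,1] = 3 ≠ 0, so Gaussian elimination proceeds without a row swap: multiplier ℓ₂₁ = (2)/(3) = 2/3, and U[2,2] = -3 - (2/3)(1) = -11/3.
L = 
  [  1,   0]
  [2/3,   1]
U = 
  [    3,     1]
  [    0, -11/3]
Check row 2 of LU: [(2/3)(3), (2/3)(1) + (-11/3)] = [2, -3] = row 2 of A ✓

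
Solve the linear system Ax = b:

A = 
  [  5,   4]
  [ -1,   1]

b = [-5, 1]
x = [-1, 0]

Row reduce the augmented matrix [A|b]:
R2 → R2 + (1/5)·R1
REF = 
  [  5,   4,  -5]
  [  0, 9/5,   0]

Back-substitution:
x₂ = 0 / (9/5) = 0
x₁ = (-5 - (4)(0)) / 5 = -1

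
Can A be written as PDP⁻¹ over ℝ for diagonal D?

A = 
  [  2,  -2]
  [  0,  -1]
Yes

tr(A) = 1, det(A) = -2
Characteristic polynomial: λ² - tr(A)λ + det(A) = λ² - λ - 2
λ² - λ - 2 = (λ + 1)(λ - 2)
Eigenvalues: 2, -1
λ=-1: alg. mult. = 1, geom. mult. = 2 - rank(A - (-1)I) = 2 - 1 = 1
λ=2: alg. mult. = 1, geom. mult. = 2 - rank(A - (2)I) = 2 - 1 = 1
Sum of geometric multiplicities equals n, so A has n independent eigenvectors.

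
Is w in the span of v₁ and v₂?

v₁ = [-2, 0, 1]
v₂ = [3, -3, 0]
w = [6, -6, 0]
Yes

Form the augmented matrix and row-reduce:
[v₁|v₂|w] = 
  [ -2,   3,   6]
  [  0,  -3,  -6]
  [  1,   0,   0]
R3 → R3 + (1/2)·R1
R3 → R3 + (1/2)·R2
REF = 
  [ -2,   3,   6]
  [  0,  -3,  -6]
  [  0,   0,   0]

No row of the form [0 0 | nonzero], so the system is consistent. Back-substitution gives c₁ = 0, c₂ = 2: w = (0)·v₁ + (2)·v₂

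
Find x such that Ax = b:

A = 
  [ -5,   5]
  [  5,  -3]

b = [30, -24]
Row reduce the augmented matrix [A|b]:
R2 → R2 + (1)·R1
REF = 
  [ -5,   5,  30]
  [  0,   2,   6]

Back-substitution:
x₂ = 6 / 2 = 3
x₁ = (30 - (5)(3)) / (-5) = -3

x = [-3, 3]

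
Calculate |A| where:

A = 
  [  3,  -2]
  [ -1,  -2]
-8

For a 2×2 matrix, det = ad - bc = (3)(-2) - (-2)(-1) = -8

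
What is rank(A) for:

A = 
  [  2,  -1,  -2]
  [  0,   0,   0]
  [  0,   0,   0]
Row reduce:
(no row operations needed)
REF = 
  [  2,  -1,  -2]
  [  0,   0,   0]
  [  0,   0,   0]
Pivot columns: 1 → 1 pivot.

rank(A) = 1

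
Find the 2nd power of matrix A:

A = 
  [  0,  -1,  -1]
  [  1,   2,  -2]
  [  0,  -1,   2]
A² = A·A:
A²[1,1] = (0)(0) + (-1)(1) + (-1)(0) = -1
A²[1,2] = (0)(-1) + (-1)(2) + (-1)(-1) = -1
A²[1,3] = (0)(-1) + (-1)(-2) + (-1)(2) = 0
A²[2,1] = (1)(0) + (2)(1) + (-2)(0) = 2
A²[2,2] = (1)(-1) + (2)(2) + (-2)(-1) = 5
A²[2,3] = (1)(-1) + (2)(-2) + (-2)(2) = -9
A²[3,1] = (0)(0) + (-1)(1) + (2)(0) = -1
A²[3,2] = (0)(-1) + (-1)(2) + (2)(-1) = -4
A²[3,3] = (0)(-1) + (-1)(-2) + (2)(2) = 6
A² = 
  [ -1,  -1,   0]
  [  2,   5,  -9]
  [ -1,  -4,   6]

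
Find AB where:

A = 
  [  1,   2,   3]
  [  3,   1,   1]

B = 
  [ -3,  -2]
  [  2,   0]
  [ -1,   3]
AB = 
  [ -2,   7]
  [ -8,  -3]

A is 2×3 and B is 3×2, so AB is 2×2. Each entry is (row of A)·(column of B):
AB[1,1] = (1)(-3) + (2)(2) + (3)(-1) = -2
AB[1,2] = (1)(-2) + (2)(0) + (3)(3) = 7
AB[2,1] = (3)(-3) + (1)(2) + (1)(-1) = -8
AB[2,2] = (3)(-2) + (1)(0) + (1)(3) = -3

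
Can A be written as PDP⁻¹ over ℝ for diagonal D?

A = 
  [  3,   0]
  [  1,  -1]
Yes

tr(A) = 2, det(A) = -3
Characteristic polynomial: λ² - tr(A)λ + det(A) = λ² - 2λ - 3
λ² - 2λ - 3 = (λ + 1)(λ - 3)
Eigenvalues: 3, -1
λ=-1: alg. mult. = 1, geom. mult. = 2 - rank(A - (-1)I) = 2 - 1 = 1
λ=3: alg. mult. = 1, geom. mult. = 2 - rank(A - (3)I) = 2 - 1 = 1
Sum of geometric multiplicities equals n, so A has n independent eigenvectors.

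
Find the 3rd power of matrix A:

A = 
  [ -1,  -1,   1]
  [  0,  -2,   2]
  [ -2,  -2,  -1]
A² = A·A:
A²[1,1] = (-1)(-1) + (-1)(0) + (1)(-2) = -1
A²[1,2] = (-1)(-1) + (-1)(-2) + (1)(-2) = 1
A²[1,3] = (-1)(1) + (-1)(2) + (1)(-1) = -4
A²[2,1] = (0)(-1) + (-2)(0) + (2)(-2) = -4
A²[2,2] = (0)(-1) + (-2)(-2) + (2)(-2) = 0
A²[2,3] = (0)(1) + (-2)(2) + (2)(-1) = -6
A²[3,1] = (-2)(-1) + (-2)(0) + (-1)(-2) = 4
A²[3,2] = (-2)(-1) + (-2)(-2) + (-1)(-2) = 8
A²[3,3] = (-2)(1) + (-2)(2) + (-1)(-1) = -5
A² = 
  [ -1,   1,  -4]
  [ -4,   0,  -6]
  [  4,   8,  -5]

A^3 = A^2·A:
A^3[1,1] = (-1)(-1) + (1)(0) + (-4)(-2) = 9
A^3[1,2] = (-1)(-1) + (1)(-2) + (-4)(-2) = 7
A^3[1,3] = (-1)(1) + (1)(2) + (-4)(-1) = 5
A^3[2,1] = (-4)(-1) + (0)(0) + (-6)(-2) = 16
A^3[2,2] = (-4)(-1) + (0)(-2) + (-6)(-2) = 16
A^3[2,3] = (-4)(1) + (0)(2) + (-6)(-1) = 2
A^3[3,1] = (4)(-1) + (8)(0) + (-5)(-2) = 6
A^3[3,2] = (4)(-1) + (8)(-2) + (-5)(-2) = -10
A^3[3,3] = (4)(1) + (8)(2) + (-5)(-1) = 25
A^3 = 
  [  9,   7,   5]
  [ 16,  16,   2]
  [  6, -10,  25]

Therefore
A^3 = 
  [  9,   7,   5]
  [ 16,  16,   2]
  [  6, -10,  25]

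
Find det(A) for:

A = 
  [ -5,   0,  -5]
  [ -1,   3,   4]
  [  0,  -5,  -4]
Cofactor expansion along row 1:
det(A) = (-5)·((3)(-4) - (4)(-5)) - (0)·((-1)(-4) - (4)(0)) + (-5)·((-1)(-5) - (3)(0))
  = (-5)(8) - (0)(4) + (-5)(5)
  = -65

det(A) = -65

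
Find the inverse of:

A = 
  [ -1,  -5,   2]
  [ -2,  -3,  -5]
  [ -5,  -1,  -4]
det(A) = (-1)·((-3)(-4) - (-5)(-1)) - (-5)·((-2)(-4) - (-5)(-5)) + (2)·((-2)(-1) - (-3)(-5))
  = (-1)(7) - (-5)(-17) + (2)(-13)
  = -118
det(A) = -118 ≠ 0, so A is invertible.

Cofactors Cᵢⱼ = (-1)ⁱ⁺ʲ·Mᵢⱼ:
C = 
  [  7,  17, -13]
  [-22,  14,  24]
  [ 31,  -9,  -7]

adj(A) = Cᵀ:
adj(A) = 
  [  7, -22,  31]
  [ 17,  14,  -9]
  [-13,  24,  -7]

A⁻¹ = (-1/118) · adj(A):
A⁻¹ = 
  [ -7/118,   11/59, -31/118]
  [-17/118,   -7/59,   9/118]
  [ 13/118,  -12/59,   7/118]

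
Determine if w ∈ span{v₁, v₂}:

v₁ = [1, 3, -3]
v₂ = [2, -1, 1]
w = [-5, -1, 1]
Yes

Form the augmented matrix and row-reduce:
[v₁|v₂|w] = 
  [  1,   2,  -5]
  [  3,  -1,  -1]
  [ -3,   1,   1]
R2 → R2 - (3)·R1
R3 → R3 + (3)·R1
R3 → R3 + (1)·R2
REF = 
  [  1,   2,  -5]
  [  0,  -7,  14]
  [  0,   0,   0]

No row of the form [0 0 | nonzero], so the system is consistent. Back-substitution gives c₁ = -1, c₂ = -2: w = (-1)·v₁ + (-2)·v₂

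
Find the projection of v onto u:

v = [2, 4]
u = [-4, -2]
proj_u(v) = [16/5, 8/5]

v·u = (2)(-4) + (4)(-2) = -16
u·u = (-4)² + (-2)² = 20
proj_u(v) = (v·u / u·u) × u = (-16/20) × u = (-4/5) × u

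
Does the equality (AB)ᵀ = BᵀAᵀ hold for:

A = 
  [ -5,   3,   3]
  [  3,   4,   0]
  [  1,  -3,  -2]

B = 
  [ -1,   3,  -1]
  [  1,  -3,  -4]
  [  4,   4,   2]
Yes

(AB)ᵀ = 
  [ 20,   1, -12]
  [-12,  -3,   4]
  [ -1, -19,   7]

BᵀAᵀ = 
  [ 20,   1, -12]
  [-12,  -3,   4]
  [ -1, -19,   7]

Both sides are equal — this is the standard identity (AB)ᵀ = BᵀAᵀ, which holds for all A, B.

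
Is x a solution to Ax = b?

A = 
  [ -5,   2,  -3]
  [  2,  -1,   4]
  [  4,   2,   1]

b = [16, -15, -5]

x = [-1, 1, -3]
Yes

Ax = [16, -15, -5] = b ✓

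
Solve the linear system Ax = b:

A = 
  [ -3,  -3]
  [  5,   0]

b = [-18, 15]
Row reduce the augmented matrix [A|b]:
R2 → R2 + (5/3)·R1
REF = 
  [ -3,  -3, -18]
  [  0,  -5, -15]

Back-substitution:
x₂ = (-15) / (-5) = 3
x₁ = (-18 - (-3)(3)) / (-3) = 3

x = [3, 3]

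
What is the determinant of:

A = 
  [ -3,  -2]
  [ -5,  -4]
2

For a 2×2 matrix, det = ad - bc = (-3)(-4) - (-2)(-5) = 2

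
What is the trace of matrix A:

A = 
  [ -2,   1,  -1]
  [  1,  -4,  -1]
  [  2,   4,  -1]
-7

tr(A) = -2 + -4 + -1 = -7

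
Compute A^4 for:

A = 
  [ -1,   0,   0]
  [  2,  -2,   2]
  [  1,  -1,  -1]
A^4 = 
  [  1,   0,   0]
  [ 12, -14,  -6]
  [-12,   3, -17]

A² = A·A:
A²[1,1] = (-1)(-1) + (0)(2) + (0)(1) = 1
A²[1,2] = (-1)(0) + (0)(-2) + (0)(-1) = 0
A²[1,3] = (-1)(0) + (0)(2) + (0)(-1) = 0
A²[2,1] = (2)(-1) + (-2)(2) + (2)(1) = -4
A²[2,2] = (2)(0) + (-2)(-2) + (2)(-1) = 2
A²[2,3] = (2)(0) + (-2)(2) + (2)(-1) = -6
A²[3,1] = (1)(-1) + (-1)(2) + (-1)(1) = -4
A²[3,2] = (1)(0) + (-1)(-2) + (-1)(-1) = 3
A²[3,3] = (1)(0) + (-1)(2) + (-1)(-1) = -1
A² = 
  [  1,   0,   0]
  [ -4,   2,  -6]
  [ -4,   3,  -1]

A^3 = A^2·A:
A^3[1,1] = (1)(-1) + (0)(2) + (0)(1) = -1
A^3[1,2] = (1)(0) + (0)(-2) + (0)(-1) = 0
A^3[1,3] = (1)(0) + (0)(2) + (0)(-1) = 0
A^3[2,1] = (-4)(-1) + (2)(2) + (-6)(1) = 2
A^3[2,2] = (-4)(0) + (2)(-2) + (-6)(-1) = 2
A^3[2,3] = (-4)(0) + (2)(2) + (-6)(-1) = 10
A^3[3,1] = (-4)(-1) + (3)(2) + (-1)(1) = 9
A^3[3,2] = (-4)(0) + (3)(-2) + (-1)(-1) = -5
A^3[3,3] = (-4)(0) + (3)(2) + (-1)(-1) = 7
A^3 = 
  [ -1,   0,   0]
  [  2,   2,  10]
  [  9,  -5,   7]

A^4 = A^3·A:
A^4[1,1] = (-1)(-1) + (0)(2) + (0)(1) = 1
A^4[1,2] = (-1)(0) + (0)(-2) + (0)(-1) = 0
A^4[1,3] = (-1)(0) + (0)(2) + (0)(-1) = 0
A^4[2,1] = (2)(-1) + (2)(2) + (10)(1) = 12
A^4[2,2] = (2)(0) + (2)(-2) + (10)(-1) = -14
A^4[2,3] = (2)(0) + (2)(2) + (10)(-1) = -6
A^4[3,1] = (9)(-1) + (-5)(2) + (7)(1) = -12
A^4[3,2] = (9)(0) + (-5)(-2) + (7)(-1) = 3
A^4[3,3] = (9)(0) + (-5)(2) + (7)(-1) = -17
A^4 = 
  [  1,   0,   0]
  [ 12, -14,  -6]
  [-12,   3, -17]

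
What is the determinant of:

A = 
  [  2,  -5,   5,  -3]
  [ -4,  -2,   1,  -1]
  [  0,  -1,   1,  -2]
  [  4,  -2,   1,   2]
Cofactor expansion along row 1: det(A) = a₁₁M₁₁ - a₁₂M₁₂ + a₁₃M₁₃ - a₁₄M₁₄

M₁₁ = det[[-2, 1, -1]; [-1, 1, -2]; [-2, 1, 2]]
  = (-2)·((1)(2) - (-2)(1)) - (1)·((-1)(2) - (-2)(-2)) + (-1)·((-1)(1) - (1)(-2))
  = (-2)(4) - (1)(-6) + (-1)(1)
  = -3
M₁₂ = det[[-4, 1, -1]; [0, 1, -2]; [4, 1, 2]]
  = (-4)·((1)(2) - (-2)(1)) - (1)·((0)(2) - (-2)(4)) + (-1)·((0)(1) - (1)(4))
  = (-4)(4) - (1)(8) + (-1)(-4)
  = -20
M₁₃ = det[[-4, -2, -1]; [0, -1, -2]; [4, -2, 2]]
  = (-4)·((-1)(2) - (-2)(-2)) - (-2)·((0)(2) - (-2)(4)) + (-1)·((0)(-2) - (-1)(4))
  = (-4)(-6) - (-2)(8) + (-1)(4)
  = 36
M₁₄ = det[[-4, -2, 1]; [0, -1, 1]; [4, -2, 1]]
  = (-4)·((-1)(1) - (1)(-2)) - (-2)·((0)(1) - (1)(4)) + (1)·((0)(-2) - (-1)(4))
  = (-4)(1) - (-2)(-4) + (1)(4)
  = -8

det(A) = (2)(-3) - (-5)(-20) + (5)(36) - (-3)(-8) = 50

det(A) = 50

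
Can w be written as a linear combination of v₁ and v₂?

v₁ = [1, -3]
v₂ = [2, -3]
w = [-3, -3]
Yes

Form the augmented matrix and row-reduce:
[v₁|v₂|w] = 
  [  1,   2,  -3]
  [ -3,  -3,  -3]
R2 → R2 + (3)·R1
REF = 
  [  1,   2,  -3]
  [  0,   3, -12]

No row of the form [0 0 | nonzero], so the system is consistent. Back-substitution gives c₁ = 5, c₂ = -4: w = (5)·v₁ + (-4)·v₂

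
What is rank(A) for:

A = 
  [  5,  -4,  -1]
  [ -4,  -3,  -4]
Row reduce:
R2 → R2 + (4/5)·R1
REF = 
  [    5,    -4,    -1]
  [    0, -31/5, -24/5]
Pivot columns: 1, 2 → 2 pivots.

rank(A) = 2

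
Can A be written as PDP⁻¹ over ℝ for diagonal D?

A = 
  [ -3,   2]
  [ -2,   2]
Yes

tr(A) = -1, det(A) = -2
Characteristic polynomial: λ² - tr(A)λ + det(A) = λ² + λ - 2
λ² + λ - 2 = (λ + 2)(λ - 1)
Eigenvalues: 1, -2
λ=-2: alg. mult. = 1, geom. mult. = 2 - rank(A - (-2)I) = 2 - 1 = 1
λ=1: alg. mult. = 1, geom. mult. = 2 - rank(A - (1)I) = 2 - 1 = 1
Sum of geometric multiplicities equals n, so A has n independent eigenvectors.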